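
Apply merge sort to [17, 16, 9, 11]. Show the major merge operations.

Divide and conquer:
  Merge [17] + [16] -> [16, 17]
  Merge [9] + [11] -> [9, 11]
  Merge [16, 17] + [9, 11] -> [9, 11, 16, 17]


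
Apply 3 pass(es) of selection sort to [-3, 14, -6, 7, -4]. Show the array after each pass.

Pass 1: Select minimum -6 at index 2, swap -> [-6, 14, -3, 7, -4]
Pass 2: Select minimum -4 at index 4, swap -> [-6, -4, -3, 7, 14]
Pass 3: Select minimum -3 at index 2, swap -> [-6, -4, -3, 7, 14]


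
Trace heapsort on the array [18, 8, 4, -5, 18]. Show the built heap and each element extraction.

Build heap: [18, 18, 4, -5, 8]
Extract 18: [18, 8, 4, -5, 18]
Extract 18: [8, -5, 4, 18, 18]
Extract 8: [4, -5, 8, 18, 18]
Extract 4: [-5, 4, 8, 18, 18]


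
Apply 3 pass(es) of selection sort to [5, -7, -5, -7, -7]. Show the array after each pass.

Pass 1: Select minimum -7 at index 1, swap -> [-7, 5, -5, -7, -7]
Pass 2: Select minimum -7 at index 3, swap -> [-7, -7, -5, 5, -7]
Pass 3: Select minimum -7 at index 4, swap -> [-7, -7, -7, 5, -5]


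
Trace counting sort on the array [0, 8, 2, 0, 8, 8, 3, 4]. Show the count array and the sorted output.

Count array: [2, 0, 1, 1, 1, 0, 0, 0, 3]
(count[i] = number of elements equal to i)
Cumulative count: [2, 2, 3, 4, 5, 5, 5, 5, 8]
Sorted: [0, 0, 2, 3, 4, 8, 8, 8]


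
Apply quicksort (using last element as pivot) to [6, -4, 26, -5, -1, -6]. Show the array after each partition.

Partition 1: pivot=-6 at index 0 -> [-6, -4, 26, -5, -1, 6]
Partition 2: pivot=6 at index 4 -> [-6, -4, -5, -1, 6, 26]
Partition 3: pivot=-1 at index 3 -> [-6, -4, -5, -1, 6, 26]
Partition 4: pivot=-5 at index 1 -> [-6, -5, -4, -1, 6, 26]


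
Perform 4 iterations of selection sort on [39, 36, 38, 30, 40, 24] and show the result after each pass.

Pass 1: Select minimum 24 at index 5, swap -> [24, 36, 38, 30, 40, 39]
Pass 2: Select minimum 30 at index 3, swap -> [24, 30, 38, 36, 40, 39]
Pass 3: Select minimum 36 at index 3, swap -> [24, 30, 36, 38, 40, 39]
Pass 4: Select minimum 38 at index 3, swap -> [24, 30, 36, 38, 40, 39]


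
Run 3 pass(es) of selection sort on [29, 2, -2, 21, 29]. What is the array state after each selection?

Pass 1: Select minimum -2 at index 2, swap -> [-2, 2, 29, 21, 29]
Pass 2: Select minimum 2 at index 1, swap -> [-2, 2, 29, 21, 29]
Pass 3: Select minimum 21 at index 3, swap -> [-2, 2, 21, 29, 29]


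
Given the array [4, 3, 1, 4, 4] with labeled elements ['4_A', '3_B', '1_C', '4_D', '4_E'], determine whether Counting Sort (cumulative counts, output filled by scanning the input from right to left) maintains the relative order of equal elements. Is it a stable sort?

Trace Counting Sort on the labeled array (the key is the number; the letter only tracks identity):
  Counts for values 0..4: [0, 1, 0, 1, 3]
  Cumulative counts: [0, 1, 1, 2, 5]
  Scan right to left: place 4_E at output index 4
  Scan right to left: place 4_D at output index 3
  Scan right to left: place 1_C at output index 0
  Scan right to left: place 3_B at output index 1
  Scan right to left: place 4_A at output index 2
  Output: [1_C, 3_B, 4_A, 4_D, 4_E]
Equal keys:
  value 4: originally 4_A, 4_D, 4_E; after sorting 4_A, 4_D, 4_E -> order preserved
All equal keys kept their original relative order. Counting Sort is stable: scanning the input right to left with decreasing cumulative counts places later duplicates at later output positions.
Answer: Stable


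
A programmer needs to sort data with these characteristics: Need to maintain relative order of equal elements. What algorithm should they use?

Best choice: Merge sort or Insertion sort
Reason: Both are stable; quicksort and heapsort are not stable


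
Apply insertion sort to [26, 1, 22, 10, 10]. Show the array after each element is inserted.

First element 26 is already 'sorted'
Insert 1: shifted 1 elements -> [1, 26, 22, 10, 10]
Insert 22: shifted 1 elements -> [1, 22, 26, 10, 10]
Insert 10: shifted 2 elements -> [1, 10, 22, 26, 10]
Insert 10: shifted 2 elements -> [1, 10, 10, 22, 26]


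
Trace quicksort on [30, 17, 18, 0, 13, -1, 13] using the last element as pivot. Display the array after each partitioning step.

Partition 1: pivot=13 at index 3 -> [0, 13, -1, 13, 17, 18, 30]
Partition 2: pivot=-1 at index 0 -> [-1, 13, 0, 13, 17, 18, 30]
Partition 3: pivot=0 at index 1 -> [-1, 0, 13, 13, 17, 18, 30]
Partition 4: pivot=30 at index 6 -> [-1, 0, 13, 13, 17, 18, 30]
Partition 5: pivot=18 at index 5 -> [-1, 0, 13, 13, 17, 18, 30]


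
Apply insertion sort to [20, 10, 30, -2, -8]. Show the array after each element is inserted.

First element 20 is already 'sorted'
Insert 10: shifted 1 elements -> [10, 20, 30, -2, -8]
Insert 30: shifted 0 elements -> [10, 20, 30, -2, -8]
Insert -2: shifted 3 elements -> [-2, 10, 20, 30, -8]
Insert -8: shifted 4 elements -> [-8, -2, 10, 20, 30]


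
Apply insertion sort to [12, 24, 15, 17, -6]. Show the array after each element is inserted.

First element 12 is already 'sorted'
Insert 24: shifted 0 elements -> [12, 24, 15, 17, -6]
Insert 15: shifted 1 elements -> [12, 15, 24, 17, -6]
Insert 17: shifted 1 elements -> [12, 15, 17, 24, -6]
Insert -6: shifted 4 elements -> [-6, 12, 15, 17, 24]


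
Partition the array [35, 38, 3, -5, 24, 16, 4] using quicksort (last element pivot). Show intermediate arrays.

Partition 1: pivot=4 at index 2 -> [3, -5, 4, 38, 24, 16, 35]
Partition 2: pivot=-5 at index 0 -> [-5, 3, 4, 38, 24, 16, 35]
Partition 3: pivot=35 at index 5 -> [-5, 3, 4, 24, 16, 35, 38]
Partition 4: pivot=16 at index 3 -> [-5, 3, 4, 16, 24, 35, 38]


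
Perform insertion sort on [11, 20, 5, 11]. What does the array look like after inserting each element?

First element 11 is already 'sorted'
Insert 20: shifted 0 elements -> [11, 20, 5, 11]
Insert 5: shifted 2 elements -> [5, 11, 20, 11]
Insert 11: shifted 1 elements -> [5, 11, 11, 20]


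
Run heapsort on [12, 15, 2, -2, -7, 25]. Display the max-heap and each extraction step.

Build heap: [25, 15, 12, -2, -7, 2]
Extract 25: [15, 2, 12, -2, -7, 25]
Extract 15: [12, 2, -7, -2, 15, 25]
Extract 12: [2, -2, -7, 12, 15, 25]
Extract 2: [-2, -7, 2, 12, 15, 25]
Extract -2: [-7, -2, 2, 12, 15, 25]


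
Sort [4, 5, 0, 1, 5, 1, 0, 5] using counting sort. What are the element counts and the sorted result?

Count array: [2, 2, 0, 0, 1, 3]
(count[i] = number of elements equal to i)
Cumulative count: [2, 4, 4, 4, 5, 8]
Sorted: [0, 0, 1, 1, 4, 5, 5, 5]


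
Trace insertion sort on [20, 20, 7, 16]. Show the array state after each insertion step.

First element 20 is already 'sorted'
Insert 20: shifted 0 elements -> [20, 20, 7, 16]
Insert 7: shifted 2 elements -> [7, 20, 20, 16]
Insert 16: shifted 2 elements -> [7, 16, 20, 20]


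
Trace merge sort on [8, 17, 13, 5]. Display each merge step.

Divide and conquer:
  Merge [8] + [17] -> [8, 17]
  Merge [13] + [5] -> [5, 13]
  Merge [8, 17] + [5, 13] -> [5, 8, 13, 17]


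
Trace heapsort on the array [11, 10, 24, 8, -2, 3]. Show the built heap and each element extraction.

Build heap: [24, 10, 11, 8, -2, 3]
Extract 24: [11, 10, 3, 8, -2, 24]
Extract 11: [10, 8, 3, -2, 11, 24]
Extract 10: [8, -2, 3, 10, 11, 24]
Extract 8: [3, -2, 8, 10, 11, 24]
Extract 3: [-2, 3, 8, 10, 11, 24]


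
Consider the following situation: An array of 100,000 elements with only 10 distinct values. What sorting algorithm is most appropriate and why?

Best choice: 3-way quicksort or Counting sort
Reason: 3-way (Dutch national flag) partitioning groups every copy of the pivot together, so with only d=10 distinct keys quicksort finishes in O(n log d) expected time, which is effectively linear; counting sort runs in O(n + k) where k is the size of the key range (not the number of distinct values), so it is linear when the 10 values are integers drawn from a small known range


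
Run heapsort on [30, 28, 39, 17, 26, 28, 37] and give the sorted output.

Build heap: [39, 28, 37, 17, 26, 28, 30]
Extract 39: [37, 28, 30, 17, 26, 28, 39]
Extract 37: [30, 28, 28, 17, 26, 37, 39]
Extract 30: [28, 26, 28, 17, 30, 37, 39]
Extract 28: [28, 26, 17, 28, 30, 37, 39]
Extract 28: [26, 17, 28, 28, 30, 37, 39]
Extract 26: [17, 26, 28, 28, 30, 37, 39]


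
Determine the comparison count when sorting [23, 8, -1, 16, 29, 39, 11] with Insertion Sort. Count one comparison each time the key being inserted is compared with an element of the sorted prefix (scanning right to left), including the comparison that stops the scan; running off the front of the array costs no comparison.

Insert 8: 23 > 8 (shift), reached front = 1 comparison(s) -> [8, 23, -1, 16, 29, 39, 11]
Insert -1: 23 > -1 (shift), 8 > -1 (shift), reached front = 2 comparison(s) -> [-1, 8, 23, 16, 29, 39, 11]
Insert 16: 23 > 16 (shift), 8 <= 16 (stop) = 2 comparison(s) -> [-1, 8, 16, 23, 29, 39, 11]
Insert 29: 23 <= 29 (stop) = 1 comparison(s) -> [-1, 8, 16, 23, 29, 39, 11]
Insert 39: 29 <= 39 (stop) = 1 comparison(s) -> [-1, 8, 16, 23, 29, 39, 11]
Insert 11: 39 > 11 (shift), 29 > 11 (shift), 23 > 11 (shift), 16 > 11 (shift), 8 <= 11 (stop) = 5 comparison(s) -> [-1, 8, 11, 16, 23, 29, 39]
Total comparisons: 1 + 2 + 2 + 1 + 1 + 5 = 12


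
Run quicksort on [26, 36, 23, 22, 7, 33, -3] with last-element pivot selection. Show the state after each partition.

Partition 1: pivot=-3 at index 0 -> [-3, 36, 23, 22, 7, 33, 26]
Partition 2: pivot=26 at index 4 -> [-3, 23, 22, 7, 26, 33, 36]
Partition 3: pivot=7 at index 1 -> [-3, 7, 22, 23, 26, 33, 36]
Partition 4: pivot=23 at index 3 -> [-3, 7, 22, 23, 26, 33, 36]
Partition 5: pivot=36 at index 6 -> [-3, 7, 22, 23, 26, 33, 36]


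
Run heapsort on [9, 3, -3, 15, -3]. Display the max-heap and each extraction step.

Build heap: [15, 9, -3, 3, -3]
Extract 15: [9, 3, -3, -3, 15]
Extract 9: [3, -3, -3, 9, 15]
Extract 3: [-3, -3, 3, 9, 15]
Extract -3: [-3, -3, 3, 9, 15]


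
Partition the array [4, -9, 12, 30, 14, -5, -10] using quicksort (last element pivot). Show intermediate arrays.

Partition 1: pivot=-10 at index 0 -> [-10, -9, 12, 30, 14, -5, 4]
Partition 2: pivot=4 at index 3 -> [-10, -9, -5, 4, 14, 12, 30]
Partition 3: pivot=-5 at index 2 -> [-10, -9, -5, 4, 14, 12, 30]
Partition 4: pivot=30 at index 6 -> [-10, -9, -5, 4, 14, 12, 30]
Partition 5: pivot=12 at index 4 -> [-10, -9, -5, 4, 12, 14, 30]


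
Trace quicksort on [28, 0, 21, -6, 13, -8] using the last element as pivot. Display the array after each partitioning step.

Partition 1: pivot=-8 at index 0 -> [-8, 0, 21, -6, 13, 28]
Partition 2: pivot=28 at index 5 -> [-8, 0, 21, -6, 13, 28]
Partition 3: pivot=13 at index 3 -> [-8, 0, -6, 13, 21, 28]
Partition 4: pivot=-6 at index 1 -> [-8, -6, 0, 13, 21, 28]


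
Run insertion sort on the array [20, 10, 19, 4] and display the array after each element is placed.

First element 20 is already 'sorted'
Insert 10: shifted 1 elements -> [10, 20, 19, 4]
Insert 19: shifted 1 elements -> [10, 19, 20, 4]
Insert 4: shifted 3 elements -> [4, 10, 19, 20]


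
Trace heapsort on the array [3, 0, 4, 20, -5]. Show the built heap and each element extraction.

Build heap: [20, 3, 4, 0, -5]
Extract 20: [4, 3, -5, 0, 20]
Extract 4: [3, 0, -5, 4, 20]
Extract 3: [0, -5, 3, 4, 20]
Extract 0: [-5, 0, 3, 4, 20]


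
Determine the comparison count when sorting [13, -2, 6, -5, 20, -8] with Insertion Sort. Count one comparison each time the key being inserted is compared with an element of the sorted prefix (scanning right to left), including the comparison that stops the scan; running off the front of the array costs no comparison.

Insert -2: 13 > -2 (shift), reached front = 1 comparison(s) -> [-2, 13, 6, -5, 20, -8]
Insert 6: 13 > 6 (shift), -2 <= 6 (stop) = 2 comparison(s) -> [-2, 6, 13, -5, 20, -8]
Insert -5: 13 > -5 (shift), 6 > -5 (shift), -2 > -5 (shift), reached front = 3 comparison(s) -> [-5, -2, 6, 13, 20, -8]
Insert 20: 13 <= 20 (stop) = 1 comparison(s) -> [-5, -2, 6, 13, 20, -8]
Insert -8: 20 > -8 (shift), 13 > -8 (shift), 6 > -8 (shift), -2 > -8 (shift), -5 > -8 (shift), reached front = 5 comparison(s) -> [-8, -5, -2, 6, 13, 20]
Total comparisons: 1 + 2 + 3 + 1 + 5 = 12


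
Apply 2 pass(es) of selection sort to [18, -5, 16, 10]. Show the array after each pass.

Pass 1: Select minimum -5 at index 1, swap -> [-5, 18, 16, 10]
Pass 2: Select minimum 10 at index 3, swap -> [-5, 10, 16, 18]


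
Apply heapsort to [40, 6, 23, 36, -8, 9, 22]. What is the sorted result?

Build heap: [40, 36, 23, 6, -8, 9, 22]
Extract 40: [36, 22, 23, 6, -8, 9, 40]
Extract 36: [23, 22, 9, 6, -8, 36, 40]
Extract 23: [22, 6, 9, -8, 23, 36, 40]
Extract 22: [9, 6, -8, 22, 23, 36, 40]
Extract 9: [6, -8, 9, 22, 23, 36, 40]
Extract 6: [-8, 6, 9, 22, 23, 36, 40]


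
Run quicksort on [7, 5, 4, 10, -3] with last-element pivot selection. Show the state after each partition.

Partition 1: pivot=-3 at index 0 -> [-3, 5, 4, 10, 7]
Partition 2: pivot=7 at index 3 -> [-3, 5, 4, 7, 10]
Partition 3: pivot=4 at index 1 -> [-3, 4, 5, 7, 10]


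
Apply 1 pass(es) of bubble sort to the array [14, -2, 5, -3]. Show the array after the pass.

After pass 1: [-2, 5, -3, 14] (3 swaps)
Total swaps: 3


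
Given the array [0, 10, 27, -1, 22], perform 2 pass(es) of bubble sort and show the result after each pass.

After pass 1: [0, 10, -1, 22, 27] (2 swaps)
After pass 2: [0, -1, 10, 22, 27] (1 swaps)
Total swaps: 3


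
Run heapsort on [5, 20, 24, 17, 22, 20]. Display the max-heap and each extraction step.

Build heap: [24, 22, 20, 17, 20, 5]
Extract 24: [22, 20, 20, 17, 5, 24]
Extract 22: [20, 17, 20, 5, 22, 24]
Extract 20: [20, 17, 5, 20, 22, 24]
Extract 20: [17, 5, 20, 20, 22, 24]
Extract 17: [5, 17, 20, 20, 22, 24]


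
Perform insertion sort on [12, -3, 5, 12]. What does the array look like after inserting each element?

First element 12 is already 'sorted'
Insert -3: shifted 1 elements -> [-3, 12, 5, 12]
Insert 5: shifted 1 elements -> [-3, 5, 12, 12]
Insert 12: shifted 0 elements -> [-3, 5, 12, 12]


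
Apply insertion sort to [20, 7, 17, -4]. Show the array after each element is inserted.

First element 20 is already 'sorted'
Insert 7: shifted 1 elements -> [7, 20, 17, -4]
Insert 17: shifted 1 elements -> [7, 17, 20, -4]
Insert -4: shifted 3 elements -> [-4, 7, 17, 20]


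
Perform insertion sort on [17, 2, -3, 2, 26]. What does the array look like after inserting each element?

First element 17 is already 'sorted'
Insert 2: shifted 1 elements -> [2, 17, -3, 2, 26]
Insert -3: shifted 2 elements -> [-3, 2, 17, 2, 26]
Insert 2: shifted 1 elements -> [-3, 2, 2, 17, 26]
Insert 26: shifted 0 elements -> [-3, 2, 2, 17, 26]


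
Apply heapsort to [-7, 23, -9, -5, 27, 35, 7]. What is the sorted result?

Build heap: [35, 27, 7, -5, 23, -9, -7]
Extract 35: [27, 23, 7, -5, -7, -9, 35]
Extract 27: [23, -5, 7, -9, -7, 27, 35]
Extract 23: [7, -5, -7, -9, 23, 27, 35]
Extract 7: [-5, -9, -7, 7, 23, 27, 35]
Extract -5: [-7, -9, -5, 7, 23, 27, 35]
Extract -7: [-9, -7, -5, 7, 23, 27, 35]


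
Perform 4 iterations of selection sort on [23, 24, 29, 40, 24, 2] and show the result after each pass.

Pass 1: Select minimum 2 at index 5, swap -> [2, 24, 29, 40, 24, 23]
Pass 2: Select minimum 23 at index 5, swap -> [2, 23, 29, 40, 24, 24]
Pass 3: Select minimum 24 at index 4, swap -> [2, 23, 24, 40, 29, 24]
Pass 4: Select minimum 24 at index 5, swap -> [2, 23, 24, 24, 29, 40]


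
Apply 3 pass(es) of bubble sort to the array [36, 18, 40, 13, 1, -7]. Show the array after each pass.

After pass 1: [18, 36, 13, 1, -7, 40] (4 swaps)
After pass 2: [18, 13, 1, -7, 36, 40] (3 swaps)
After pass 3: [13, 1, -7, 18, 36, 40] (3 swaps)
Total swaps: 10


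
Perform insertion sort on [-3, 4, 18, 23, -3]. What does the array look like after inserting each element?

First element -3 is already 'sorted'
Insert 4: shifted 0 elements -> [-3, 4, 18, 23, -3]
Insert 18: shifted 0 elements -> [-3, 4, 18, 23, -3]
Insert 23: shifted 0 elements -> [-3, 4, 18, 23, -3]
Insert -3: shifted 3 elements -> [-3, -3, 4, 18, 23]


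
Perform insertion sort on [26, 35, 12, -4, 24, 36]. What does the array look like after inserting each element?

First element 26 is already 'sorted'
Insert 35: shifted 0 elements -> [26, 35, 12, -4, 24, 36]
Insert 12: shifted 2 elements -> [12, 26, 35, -4, 24, 36]
Insert -4: shifted 3 elements -> [-4, 12, 26, 35, 24, 36]
Insert 24: shifted 2 elements -> [-4, 12, 24, 26, 35, 36]
Insert 36: shifted 0 elements -> [-4, 12, 24, 26, 35, 36]


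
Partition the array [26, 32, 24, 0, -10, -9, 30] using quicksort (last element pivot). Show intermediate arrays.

Partition 1: pivot=30 at index 5 -> [26, 24, 0, -10, -9, 30, 32]
Partition 2: pivot=-9 at index 1 -> [-10, -9, 0, 26, 24, 30, 32]
Partition 3: pivot=24 at index 3 -> [-10, -9, 0, 24, 26, 30, 32]


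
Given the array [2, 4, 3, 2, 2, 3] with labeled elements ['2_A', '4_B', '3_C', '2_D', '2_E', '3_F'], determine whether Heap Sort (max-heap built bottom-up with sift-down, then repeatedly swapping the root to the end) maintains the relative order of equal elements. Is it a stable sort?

Trace Heap Sort on the labeled array (the key is the number; the letter only tracks identity):
  Build max-heap: [4_B, 2_A, 3_C, 2_D, 2_E, 3_F]
  Swap root 4_B to index 5, re-heapify first 5 -> [3_F, 2_A, 3_C, 2_D, 2_E, 4_B]
  Swap root 3_F to index 4, re-heapify first 4 -> [3_C, 2_A, 2_E, 2_D, 3_F, 4_B]
  Swap root 3_C to index 3, re-heapify first 3 -> [2_D, 2_A, 2_E, 3_C, 3_F, 4_B]
  Swap root 2_D to index 2, re-heapify first 2 -> [2_E, 2_A, 2_D, 3_C, 3_F, 4_B]
  Swap root 2_E to index 1, re-heapify first 1 -> [2_A, 2_E, 2_D, 3_C, 3_F, 4_B]
Final order: [2_A, 2_E, 2_D, 3_C, 3_F, 4_B]
Equal keys:
  value 2: originally 2_A, 2_D, 2_E; after sorting 2_A, 2_E, 2_D -> order changed
  value 3: originally 3_C, 3_F; after sorting 3_C, 3_F -> order preserved
Equal keys were reordered, so Heap Sort is not stable: heap construction and root-to-end swaps move elements without regard to the original order of equal keys. (One such input is enough; an unstable sort may happen to preserve order on other inputs, but it gives no guarantee.)
Answer: Not stable


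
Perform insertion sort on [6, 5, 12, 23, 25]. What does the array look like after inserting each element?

First element 6 is already 'sorted'
Insert 5: shifted 1 elements -> [5, 6, 12, 23, 25]
Insert 12: shifted 0 elements -> [5, 6, 12, 23, 25]
Insert 23: shifted 0 elements -> [5, 6, 12, 23, 25]
Insert 25: shifted 0 elements -> [5, 6, 12, 23, 25]


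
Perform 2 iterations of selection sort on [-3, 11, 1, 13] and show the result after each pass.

Pass 1: Select minimum -3 at index 0, swap -> [-3, 11, 1, 13]
Pass 2: Select minimum 1 at index 2, swap -> [-3, 1, 11, 13]


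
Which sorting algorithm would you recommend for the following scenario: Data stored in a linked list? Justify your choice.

Best choice: Merge sort
Reason: Merge sort doesn't require random access; can be done in O(1) extra space for linked lists


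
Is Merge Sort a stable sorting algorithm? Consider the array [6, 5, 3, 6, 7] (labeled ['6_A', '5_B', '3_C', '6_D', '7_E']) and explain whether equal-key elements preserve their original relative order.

Trace Merge Sort on the labeled array (the key is the number; the letter only tracks identity):
  Merge [6_A] + [5_B] -> [5_B, 6_A]
  Merge [6_D] + [7_E] -> [6_D, 7_E]
  Merge [3_C] + [6_D, 7_E] -> [3_C, 6_D, 7_E]
  Merge [5_B, 6_A] + [3_C, 6_D, 7_E] -> [3_C, 5_B, 6_A, 6_D, 7_E]
Final order: [3_C, 5_B, 6_A, 6_D, 7_E]
Equal keys:
  value 6: originally 6_A, 6_D; after sorting 6_A, 6_D -> order preserved
All equal keys kept their original relative order. Merge Sort is stable: when the heads of the two halves are equal the merge takes from the left half first.
Answer: Stable


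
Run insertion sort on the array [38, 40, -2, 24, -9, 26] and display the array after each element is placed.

First element 38 is already 'sorted'
Insert 40: shifted 0 elements -> [38, 40, -2, 24, -9, 26]
Insert -2: shifted 2 elements -> [-2, 38, 40, 24, -9, 26]
Insert 24: shifted 2 elements -> [-2, 24, 38, 40, -9, 26]
Insert -9: shifted 4 elements -> [-9, -2, 24, 38, 40, 26]
Insert 26: shifted 2 elements -> [-9, -2, 24, 26, 38, 40]


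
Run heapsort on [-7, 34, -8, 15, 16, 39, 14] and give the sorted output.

Build heap: [39, 34, 14, 15, 16, -8, -7]
Extract 39: [34, 16, 14, 15, -7, -8, 39]
Extract 34: [16, 15, 14, -8, -7, 34, 39]
Extract 16: [15, -7, 14, -8, 16, 34, 39]
Extract 15: [14, -7, -8, 15, 16, 34, 39]
Extract 14: [-7, -8, 14, 15, 16, 34, 39]
Extract -7: [-8, -7, 14, 15, 16, 34, 39]


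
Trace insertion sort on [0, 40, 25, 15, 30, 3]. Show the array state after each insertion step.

First element 0 is already 'sorted'
Insert 40: shifted 0 elements -> [0, 40, 25, 15, 30, 3]
Insert 25: shifted 1 elements -> [0, 25, 40, 15, 30, 3]
Insert 15: shifted 2 elements -> [0, 15, 25, 40, 30, 3]
Insert 30: shifted 1 elements -> [0, 15, 25, 30, 40, 3]
Insert 3: shifted 4 elements -> [0, 3, 15, 25, 30, 40]


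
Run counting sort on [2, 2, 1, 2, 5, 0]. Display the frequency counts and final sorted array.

Count array: [1, 1, 3, 0, 0, 1]
(count[i] = number of elements equal to i)
Cumulative count: [1, 2, 5, 5, 5, 6]
Sorted: [0, 1, 2, 2, 2, 5]


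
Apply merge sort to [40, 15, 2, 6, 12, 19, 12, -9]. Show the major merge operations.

Divide and conquer:
  Merge [40] + [15] -> [15, 40]
  Merge [2] + [6] -> [2, 6]
  Merge [15, 40] + [2, 6] -> [2, 6, 15, 40]
  Merge [12] + [19] -> [12, 19]
  Merge [12] + [-9] -> [-9, 12]
  Merge [12, 19] + [-9, 12] -> [-9, 12, 12, 19]
  Merge [2, 6, 15, 40] + [-9, 12, 12, 19] -> [-9, 2, 6, 12, 12, 15, 19, 40]


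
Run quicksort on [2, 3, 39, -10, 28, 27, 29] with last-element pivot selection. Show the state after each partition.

Partition 1: pivot=29 at index 5 -> [2, 3, -10, 28, 27, 29, 39]
Partition 2: pivot=27 at index 3 -> [2, 3, -10, 27, 28, 29, 39]
Partition 3: pivot=-10 at index 0 -> [-10, 3, 2, 27, 28, 29, 39]
Partition 4: pivot=2 at index 1 -> [-10, 2, 3, 27, 28, 29, 39]


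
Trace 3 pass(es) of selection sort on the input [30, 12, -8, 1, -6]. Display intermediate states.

Pass 1: Select minimum -8 at index 2, swap -> [-8, 12, 30, 1, -6]
Pass 2: Select minimum -6 at index 4, swap -> [-8, -6, 30, 1, 12]
Pass 3: Select minimum 1 at index 3, swap -> [-8, -6, 1, 30, 12]


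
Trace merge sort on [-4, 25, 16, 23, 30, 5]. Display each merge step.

Divide and conquer:
  Merge [25] + [16] -> [16, 25]
  Merge [-4] + [16, 25] -> [-4, 16, 25]
  Merge [30] + [5] -> [5, 30]
  Merge [23] + [5, 30] -> [5, 23, 30]
  Merge [-4, 16, 25] + [5, 23, 30] -> [-4, 5, 16, 23, 25, 30]


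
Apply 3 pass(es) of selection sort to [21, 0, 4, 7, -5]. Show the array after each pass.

Pass 1: Select minimum -5 at index 4, swap -> [-5, 0, 4, 7, 21]
Pass 2: Select minimum 0 at index 1, swap -> [-5, 0, 4, 7, 21]
Pass 3: Select minimum 4 at index 2, swap -> [-5, 0, 4, 7, 21]


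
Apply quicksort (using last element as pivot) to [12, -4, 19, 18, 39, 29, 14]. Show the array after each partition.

Partition 1: pivot=14 at index 2 -> [12, -4, 14, 18, 39, 29, 19]
Partition 2: pivot=-4 at index 0 -> [-4, 12, 14, 18, 39, 29, 19]
Partition 3: pivot=19 at index 4 -> [-4, 12, 14, 18, 19, 29, 39]
Partition 4: pivot=39 at index 6 -> [-4, 12, 14, 18, 19, 29, 39]


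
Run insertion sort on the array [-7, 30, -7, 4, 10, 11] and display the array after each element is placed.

First element -7 is already 'sorted'
Insert 30: shifted 0 elements -> [-7, 30, -7, 4, 10, 11]
Insert -7: shifted 1 elements -> [-7, -7, 30, 4, 10, 11]
Insert 4: shifted 1 elements -> [-7, -7, 4, 30, 10, 11]
Insert 10: shifted 1 elements -> [-7, -7, 4, 10, 30, 11]
Insert 11: shifted 1 elements -> [-7, -7, 4, 10, 11, 30]


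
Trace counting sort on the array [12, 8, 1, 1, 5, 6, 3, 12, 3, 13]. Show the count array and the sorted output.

Count array: [0, 2, 0, 2, 0, 1, 1, 0, 1, 0, 0, 0, 2, 1]
(count[i] = number of elements equal to i)
Cumulative count: [0, 2, 2, 4, 4, 5, 6, 6, 7, 7, 7, 7, 9, 10]
Sorted: [1, 1, 3, 3, 5, 6, 8, 12, 12, 13]


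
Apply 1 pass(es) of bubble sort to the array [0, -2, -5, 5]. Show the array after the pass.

After pass 1: [-2, -5, 0, 5] (2 swaps)
Total swaps: 2


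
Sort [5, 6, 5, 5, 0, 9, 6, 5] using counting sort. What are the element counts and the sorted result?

Count array: [1, 0, 0, 0, 0, 4, 2, 0, 0, 1]
(count[i] = number of elements equal to i)
Cumulative count: [1, 1, 1, 1, 1, 5, 7, 7, 7, 8]
Sorted: [0, 5, 5, 5, 5, 6, 6, 9]


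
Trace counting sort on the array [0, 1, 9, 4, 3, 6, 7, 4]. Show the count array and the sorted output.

Count array: [1, 1, 0, 1, 2, 0, 1, 1, 0, 1]
(count[i] = number of elements equal to i)
Cumulative count: [1, 2, 2, 3, 5, 5, 6, 7, 7, 8]
Sorted: [0, 1, 3, 4, 4, 6, 7, 9]


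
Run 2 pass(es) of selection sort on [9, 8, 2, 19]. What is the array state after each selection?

Pass 1: Select minimum 2 at index 2, swap -> [2, 8, 9, 19]
Pass 2: Select minimum 8 at index 1, swap -> [2, 8, 9, 19]


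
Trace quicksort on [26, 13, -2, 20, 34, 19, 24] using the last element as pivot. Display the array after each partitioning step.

Partition 1: pivot=24 at index 4 -> [13, -2, 20, 19, 24, 26, 34]
Partition 2: pivot=19 at index 2 -> [13, -2, 19, 20, 24, 26, 34]
Partition 3: pivot=-2 at index 0 -> [-2, 13, 19, 20, 24, 26, 34]
Partition 4: pivot=34 at index 6 -> [-2, 13, 19, 20, 24, 26, 34]


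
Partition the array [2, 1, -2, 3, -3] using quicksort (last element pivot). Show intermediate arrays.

Partition 1: pivot=-3 at index 0 -> [-3, 1, -2, 3, 2]
Partition 2: pivot=2 at index 3 -> [-3, 1, -2, 2, 3]
Partition 3: pivot=-2 at index 1 -> [-3, -2, 1, 2, 3]


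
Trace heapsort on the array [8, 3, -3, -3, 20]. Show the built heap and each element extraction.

Build heap: [20, 8, -3, -3, 3]
Extract 20: [8, 3, -3, -3, 20]
Extract 8: [3, -3, -3, 8, 20]
Extract 3: [-3, -3, 3, 8, 20]
Extract -3: [-3, -3, 3, 8, 20]


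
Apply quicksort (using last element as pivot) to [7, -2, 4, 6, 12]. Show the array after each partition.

Partition 1: pivot=12 at index 4 -> [7, -2, 4, 6, 12]
Partition 2: pivot=6 at index 2 -> [-2, 4, 6, 7, 12]
Partition 3: pivot=4 at index 1 -> [-2, 4, 6, 7, 12]


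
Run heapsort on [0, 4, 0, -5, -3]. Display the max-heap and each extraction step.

Build heap: [4, 0, 0, -5, -3]
Extract 4: [0, -3, 0, -5, 4]
Extract 0: [0, -3, -5, 0, 4]
Extract 0: [-3, -5, 0, 0, 4]
Extract -3: [-5, -3, 0, 0, 4]


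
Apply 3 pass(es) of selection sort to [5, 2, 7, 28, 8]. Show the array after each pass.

Pass 1: Select minimum 2 at index 1, swap -> [2, 5, 7, 28, 8]
Pass 2: Select minimum 5 at index 1, swap -> [2, 5, 7, 28, 8]
Pass 3: Select minimum 7 at index 2, swap -> [2, 5, 7, 28, 8]


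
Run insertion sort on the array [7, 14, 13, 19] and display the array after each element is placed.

First element 7 is already 'sorted'
Insert 14: shifted 0 elements -> [7, 14, 13, 19]
Insert 13: shifted 1 elements -> [7, 13, 14, 19]
Insert 19: shifted 0 elements -> [7, 13, 14, 19]


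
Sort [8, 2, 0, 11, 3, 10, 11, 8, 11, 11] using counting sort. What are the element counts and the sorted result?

Count array: [1, 0, 1, 1, 0, 0, 0, 0, 2, 0, 1, 4]
(count[i] = number of elements equal to i)
Cumulative count: [1, 1, 2, 3, 3, 3, 3, 3, 5, 5, 6, 10]
Sorted: [0, 2, 3, 8, 8, 10, 11, 11, 11, 11]


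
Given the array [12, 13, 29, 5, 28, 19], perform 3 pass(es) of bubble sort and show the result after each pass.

After pass 1: [12, 13, 5, 28, 19, 29] (3 swaps)
After pass 2: [12, 5, 13, 19, 28, 29] (2 swaps)
After pass 3: [5, 12, 13, 19, 28, 29] (1 swaps)
Total swaps: 6


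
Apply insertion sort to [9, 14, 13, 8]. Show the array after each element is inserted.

First element 9 is already 'sorted'
Insert 14: shifted 0 elements -> [9, 14, 13, 8]
Insert 13: shifted 1 elements -> [9, 13, 14, 8]
Insert 8: shifted 3 elements -> [8, 9, 13, 14]


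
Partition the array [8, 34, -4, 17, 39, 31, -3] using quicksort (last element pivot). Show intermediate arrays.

Partition 1: pivot=-3 at index 1 -> [-4, -3, 8, 17, 39, 31, 34]
Partition 2: pivot=34 at index 5 -> [-4, -3, 8, 17, 31, 34, 39]
Partition 3: pivot=31 at index 4 -> [-4, -3, 8, 17, 31, 34, 39]
Partition 4: pivot=17 at index 3 -> [-4, -3, 8, 17, 31, 34, 39]


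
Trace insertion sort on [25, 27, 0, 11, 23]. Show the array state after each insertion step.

First element 25 is already 'sorted'
Insert 27: shifted 0 elements -> [25, 27, 0, 11, 23]
Insert 0: shifted 2 elements -> [0, 25, 27, 11, 23]
Insert 11: shifted 2 elements -> [0, 11, 25, 27, 23]
Insert 23: shifted 2 elements -> [0, 11, 23, 25, 27]


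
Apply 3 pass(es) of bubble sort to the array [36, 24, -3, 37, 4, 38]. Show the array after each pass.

After pass 1: [24, -3, 36, 4, 37, 38] (3 swaps)
After pass 2: [-3, 24, 4, 36, 37, 38] (2 swaps)
After pass 3: [-3, 4, 24, 36, 37, 38] (1 swaps)
Total swaps: 6


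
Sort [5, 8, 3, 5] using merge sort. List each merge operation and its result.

Divide and conquer:
  Merge [5] + [8] -> [5, 8]
  Merge [3] + [5] -> [3, 5]
  Merge [5, 8] + [3, 5] -> [3, 5, 5, 8]


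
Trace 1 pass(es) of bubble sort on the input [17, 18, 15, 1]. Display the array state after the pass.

After pass 1: [17, 15, 1, 18] (2 swaps)
Total swaps: 2


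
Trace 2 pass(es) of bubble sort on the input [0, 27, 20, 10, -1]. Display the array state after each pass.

After pass 1: [0, 20, 10, -1, 27] (3 swaps)
After pass 2: [0, 10, -1, 20, 27] (2 swaps)
Total swaps: 5


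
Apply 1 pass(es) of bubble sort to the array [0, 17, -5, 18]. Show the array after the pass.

After pass 1: [0, -5, 17, 18] (1 swaps)
Total swaps: 1


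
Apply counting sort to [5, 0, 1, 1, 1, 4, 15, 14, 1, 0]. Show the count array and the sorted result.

Count array: [2, 4, 0, 0, 1, 1, 0, 0, 0, 0, 0, 0, 0, 0, 1, 1]
(count[i] = number of elements equal to i)
Cumulative count: [2, 6, 6, 6, 7, 8, 8, 8, 8, 8, 8, 8, 8, 8, 9, 10]
Sorted: [0, 0, 1, 1, 1, 1, 4, 5, 14, 15]


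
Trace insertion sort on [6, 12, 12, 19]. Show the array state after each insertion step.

First element 6 is already 'sorted'
Insert 12: shifted 0 elements -> [6, 12, 12, 19]
Insert 12: shifted 0 elements -> [6, 12, 12, 19]
Insert 19: shifted 0 elements -> [6, 12, 12, 19]


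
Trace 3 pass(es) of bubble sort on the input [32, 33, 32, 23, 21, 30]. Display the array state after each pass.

After pass 1: [32, 32, 23, 21, 30, 33] (4 swaps)
After pass 2: [32, 23, 21, 30, 32, 33] (3 swaps)
After pass 3: [23, 21, 30, 32, 32, 33] (3 swaps)
Total swaps: 10


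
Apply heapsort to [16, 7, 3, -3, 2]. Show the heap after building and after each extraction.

Build heap: [16, 7, 3, -3, 2]
Extract 16: [7, 2, 3, -3, 16]
Extract 7: [3, 2, -3, 7, 16]
Extract 3: [2, -3, 3, 7, 16]
Extract 2: [-3, 2, 3, 7, 16]


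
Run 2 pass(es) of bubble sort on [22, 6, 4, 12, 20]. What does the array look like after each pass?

After pass 1: [6, 4, 12, 20, 22] (4 swaps)
After pass 2: [4, 6, 12, 20, 22] (1 swaps)
Total swaps: 5


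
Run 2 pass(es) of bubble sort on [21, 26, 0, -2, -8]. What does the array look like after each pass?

After pass 1: [21, 0, -2, -8, 26] (3 swaps)
After pass 2: [0, -2, -8, 21, 26] (3 swaps)
Total swaps: 6


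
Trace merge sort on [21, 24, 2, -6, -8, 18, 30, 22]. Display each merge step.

Divide and conquer:
  Merge [21] + [24] -> [21, 24]
  Merge [2] + [-6] -> [-6, 2]
  Merge [21, 24] + [-6, 2] -> [-6, 2, 21, 24]
  Merge [-8] + [18] -> [-8, 18]
  Merge [30] + [22] -> [22, 30]
  Merge [-8, 18] + [22, 30] -> [-8, 18, 22, 30]
  Merge [-6, 2, 21, 24] + [-8, 18, 22, 30] -> [-8, -6, 2, 18, 21, 22, 24, 30]


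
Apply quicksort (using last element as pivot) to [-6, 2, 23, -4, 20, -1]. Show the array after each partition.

Partition 1: pivot=-1 at index 2 -> [-6, -4, -1, 2, 20, 23]
Partition 2: pivot=-4 at index 1 -> [-6, -4, -1, 2, 20, 23]
Partition 3: pivot=23 at index 5 -> [-6, -4, -1, 2, 20, 23]
Partition 4: pivot=20 at index 4 -> [-6, -4, -1, 2, 20, 23]


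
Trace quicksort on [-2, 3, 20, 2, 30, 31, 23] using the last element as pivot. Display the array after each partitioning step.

Partition 1: pivot=23 at index 4 -> [-2, 3, 20, 2, 23, 31, 30]
Partition 2: pivot=2 at index 1 -> [-2, 2, 20, 3, 23, 31, 30]
Partition 3: pivot=3 at index 2 -> [-2, 2, 3, 20, 23, 31, 30]
Partition 4: pivot=30 at index 5 -> [-2, 2, 3, 20, 23, 30, 31]


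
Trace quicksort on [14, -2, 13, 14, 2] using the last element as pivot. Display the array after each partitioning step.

Partition 1: pivot=2 at index 1 -> [-2, 2, 13, 14, 14]
Partition 2: pivot=14 at index 4 -> [-2, 2, 13, 14, 14]
Partition 3: pivot=14 at index 3 -> [-2, 2, 13, 14, 14]


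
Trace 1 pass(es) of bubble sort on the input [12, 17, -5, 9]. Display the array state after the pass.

After pass 1: [12, -5, 9, 17] (2 swaps)
Total swaps: 2


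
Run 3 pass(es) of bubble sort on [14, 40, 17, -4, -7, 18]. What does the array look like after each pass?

After pass 1: [14, 17, -4, -7, 18, 40] (4 swaps)
After pass 2: [14, -4, -7, 17, 18, 40] (2 swaps)
After pass 3: [-4, -7, 14, 17, 18, 40] (2 swaps)
Total swaps: 8


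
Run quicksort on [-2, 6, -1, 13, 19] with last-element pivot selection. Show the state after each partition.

Partition 1: pivot=19 at index 4 -> [-2, 6, -1, 13, 19]
Partition 2: pivot=13 at index 3 -> [-2, 6, -1, 13, 19]
Partition 3: pivot=-1 at index 1 -> [-2, -1, 6, 13, 19]


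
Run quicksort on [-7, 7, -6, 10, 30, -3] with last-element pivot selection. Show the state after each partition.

Partition 1: pivot=-3 at index 2 -> [-7, -6, -3, 10, 30, 7]
Partition 2: pivot=-6 at index 1 -> [-7, -6, -3, 10, 30, 7]
Partition 3: pivot=7 at index 3 -> [-7, -6, -3, 7, 30, 10]
Partition 4: pivot=10 at index 4 -> [-7, -6, -3, 7, 10, 30]


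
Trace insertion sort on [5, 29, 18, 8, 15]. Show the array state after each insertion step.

First element 5 is already 'sorted'
Insert 29: shifted 0 elements -> [5, 29, 18, 8, 15]
Insert 18: shifted 1 elements -> [5, 18, 29, 8, 15]
Insert 8: shifted 2 elements -> [5, 8, 18, 29, 15]
Insert 15: shifted 2 elements -> [5, 8, 15, 18, 29]


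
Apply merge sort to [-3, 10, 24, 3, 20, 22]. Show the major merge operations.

Divide and conquer:
  Merge [10] + [24] -> [10, 24]
  Merge [-3] + [10, 24] -> [-3, 10, 24]
  Merge [20] + [22] -> [20, 22]
  Merge [3] + [20, 22] -> [3, 20, 22]
  Merge [-3, 10, 24] + [3, 20, 22] -> [-3, 3, 10, 20, 22, 24]


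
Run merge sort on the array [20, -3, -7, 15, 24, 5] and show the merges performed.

Divide and conquer:
  Merge [-3] + [-7] -> [-7, -3]
  Merge [20] + [-7, -3] -> [-7, -3, 20]
  Merge [24] + [5] -> [5, 24]
  Merge [15] + [5, 24] -> [5, 15, 24]
  Merge [-7, -3, 20] + [5, 15, 24] -> [-7, -3, 5, 15, 20, 24]


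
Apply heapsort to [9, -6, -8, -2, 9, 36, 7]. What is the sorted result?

Build heap: [36, 9, 9, -2, -6, -8, 7]
Extract 36: [9, 7, 9, -2, -6, -8, 36]
Extract 9: [9, 7, -8, -2, -6, 9, 36]
Extract 9: [7, -2, -8, -6, 9, 9, 36]
Extract 7: [-2, -6, -8, 7, 9, 9, 36]
Extract -2: [-6, -8, -2, 7, 9, 9, 36]
Extract -6: [-8, -6, -2, 7, 9, 9, 36]


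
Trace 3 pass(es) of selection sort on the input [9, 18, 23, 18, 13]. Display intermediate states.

Pass 1: Select minimum 9 at index 0, swap -> [9, 18, 23, 18, 13]
Pass 2: Select minimum 13 at index 4, swap -> [9, 13, 23, 18, 18]
Pass 3: Select minimum 18 at index 3, swap -> [9, 13, 18, 23, 18]


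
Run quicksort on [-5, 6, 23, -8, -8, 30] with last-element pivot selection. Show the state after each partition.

Partition 1: pivot=30 at index 5 -> [-5, 6, 23, -8, -8, 30]
Partition 2: pivot=-8 at index 1 -> [-8, -8, 23, -5, 6, 30]
Partition 3: pivot=6 at index 3 -> [-8, -8, -5, 6, 23, 30]


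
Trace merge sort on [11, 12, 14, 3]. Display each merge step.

Divide and conquer:
  Merge [11] + [12] -> [11, 12]
  Merge [14] + [3] -> [3, 14]
  Merge [11, 12] + [3, 14] -> [3, 11, 12, 14]


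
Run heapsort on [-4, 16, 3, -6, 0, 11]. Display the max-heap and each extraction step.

Build heap: [16, 0, 11, -6, -4, 3]
Extract 16: [11, 0, 3, -6, -4, 16]
Extract 11: [3, 0, -4, -6, 11, 16]
Extract 3: [0, -6, -4, 3, 11, 16]
Extract 0: [-4, -6, 0, 3, 11, 16]
Extract -4: [-6, -4, 0, 3, 11, 16]


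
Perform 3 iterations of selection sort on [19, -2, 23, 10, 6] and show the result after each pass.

Pass 1: Select minimum -2 at index 1, swap -> [-2, 19, 23, 10, 6]
Pass 2: Select minimum 6 at index 4, swap -> [-2, 6, 23, 10, 19]
Pass 3: Select minimum 10 at index 3, swap -> [-2, 6, 10, 23, 19]


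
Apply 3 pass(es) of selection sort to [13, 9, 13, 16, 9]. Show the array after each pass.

Pass 1: Select minimum 9 at index 1, swap -> [9, 13, 13, 16, 9]
Pass 2: Select minimum 9 at index 4, swap -> [9, 9, 13, 16, 13]
Pass 3: Select minimum 13 at index 2, swap -> [9, 9, 13, 16, 13]


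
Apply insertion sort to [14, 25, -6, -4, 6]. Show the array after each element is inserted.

First element 14 is already 'sorted'
Insert 25: shifted 0 elements -> [14, 25, -6, -4, 6]
Insert -6: shifted 2 elements -> [-6, 14, 25, -4, 6]
Insert -4: shifted 2 elements -> [-6, -4, 14, 25, 6]
Insert 6: shifted 2 elements -> [-6, -4, 6, 14, 25]


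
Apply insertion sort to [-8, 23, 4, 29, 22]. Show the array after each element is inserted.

First element -8 is already 'sorted'
Insert 23: shifted 0 elements -> [-8, 23, 4, 29, 22]
Insert 4: shifted 1 elements -> [-8, 4, 23, 29, 22]
Insert 29: shifted 0 elements -> [-8, 4, 23, 29, 22]
Insert 22: shifted 2 elements -> [-8, 4, 22, 23, 29]


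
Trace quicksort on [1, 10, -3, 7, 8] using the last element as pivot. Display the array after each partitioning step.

Partition 1: pivot=8 at index 3 -> [1, -3, 7, 8, 10]
Partition 2: pivot=7 at index 2 -> [1, -3, 7, 8, 10]
Partition 3: pivot=-3 at index 0 -> [-3, 1, 7, 8, 10]


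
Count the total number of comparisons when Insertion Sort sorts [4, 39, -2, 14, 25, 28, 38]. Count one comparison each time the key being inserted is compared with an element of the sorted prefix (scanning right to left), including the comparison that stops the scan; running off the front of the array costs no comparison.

Insert 39: 4 <= 39 (stop) = 1 comparison(s) -> [4, 39, -2, 14, 25, 28, 38]
Insert -2: 39 > -2 (shift), 4 > -2 (shift), reached front = 2 comparison(s) -> [-2, 4, 39, 14, 25, 28, 38]
Insert 14: 39 > 14 (shift), 4 <= 14 (stop) = 2 comparison(s) -> [-2, 4, 14, 39, 25, 28, 38]
Insert 25: 39 > 25 (shift), 14 <= 25 (stop) = 2 comparison(s) -> [-2, 4, 14, 25, 39, 28, 38]
Insert 28: 39 > 28 (shift), 25 <= 28 (stop) = 2 comparison(s) -> [-2, 4, 14, 25, 28, 39, 38]
Insert 38: 39 > 38 (shift), 28 <= 38 (stop) = 2 comparison(s) -> [-2, 4, 14, 25, 28, 38, 39]
Total comparisons: 1 + 2 + 2 + 2 + 2 + 2 = 11


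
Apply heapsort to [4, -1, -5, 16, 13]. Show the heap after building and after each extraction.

Build heap: [16, 13, -5, -1, 4]
Extract 16: [13, 4, -5, -1, 16]
Extract 13: [4, -1, -5, 13, 16]
Extract 4: [-1, -5, 4, 13, 16]
Extract -1: [-5, -1, 4, 13, 16]


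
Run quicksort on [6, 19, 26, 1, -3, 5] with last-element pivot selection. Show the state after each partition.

Partition 1: pivot=5 at index 2 -> [1, -3, 5, 6, 19, 26]
Partition 2: pivot=-3 at index 0 -> [-3, 1, 5, 6, 19, 26]
Partition 3: pivot=26 at index 5 -> [-3, 1, 5, 6, 19, 26]
Partition 4: pivot=19 at index 4 -> [-3, 1, 5, 6, 19, 26]


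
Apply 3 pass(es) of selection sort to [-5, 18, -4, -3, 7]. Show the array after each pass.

Pass 1: Select minimum -5 at index 0, swap -> [-5, 18, -4, -3, 7]
Pass 2: Select minimum -4 at index 2, swap -> [-5, -4, 18, -3, 7]
Pass 3: Select minimum -3 at index 3, swap -> [-5, -4, -3, 18, 7]


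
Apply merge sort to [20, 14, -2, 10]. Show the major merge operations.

Divide and conquer:
  Merge [20] + [14] -> [14, 20]
  Merge [-2] + [10] -> [-2, 10]
  Merge [14, 20] + [-2, 10] -> [-2, 10, 14, 20]


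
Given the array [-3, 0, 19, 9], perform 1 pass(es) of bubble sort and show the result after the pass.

After pass 1: [-3, 0, 9, 19] (1 swaps)
Total swaps: 1
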